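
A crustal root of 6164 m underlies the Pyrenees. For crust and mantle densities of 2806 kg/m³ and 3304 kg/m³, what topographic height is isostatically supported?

1090 m

In Airy isostatic equilibrium: ρ_c h = (ρ_m − ρ_c) r.
h = r (ρ_m − ρ_c) / ρ_c = 6164 m × (3304 − 2806) / 2806 = 1090 m.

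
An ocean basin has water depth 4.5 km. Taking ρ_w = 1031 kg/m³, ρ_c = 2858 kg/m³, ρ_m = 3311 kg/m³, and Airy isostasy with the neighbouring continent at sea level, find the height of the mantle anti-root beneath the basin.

Equating mass per unit area of the two columns: replacing crust with seawater at the top is compensated by replacing crust with mantle at the base: d (ρ_c − ρ_w) = a (ρ_m − ρ_c).
a = d (ρ_c − ρ_w)/(ρ_m − ρ_c) = 4.5 km × 1827/453 = 18.1 km.

18.1 km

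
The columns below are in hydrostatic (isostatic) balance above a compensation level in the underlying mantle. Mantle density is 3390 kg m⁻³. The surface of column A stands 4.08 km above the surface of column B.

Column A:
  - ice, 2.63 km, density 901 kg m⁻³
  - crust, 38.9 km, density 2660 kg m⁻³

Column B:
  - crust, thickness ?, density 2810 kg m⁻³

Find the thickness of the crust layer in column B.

36.4 km

Take the compensation level at the base of the deeper column (depth z_c below the surface of column A) and equate Σ ρ_i t_i down to z_c; mantle fills any gap and the z_c terms cancel.
Column A: 2.63×901 + 38.9×2660 + (z_c − 41.53)×3390
Column B: 4.08×0 + x×2810 + (z_c − 4.08 − 0 − x)×3390
The z_c×3390 term appears on both sides and cancels. Collect the known terms of each column as K = Σ(ρt)_known − 3390 × (depth of known layers): K_A = 105843.63 − 3390×41.53 = −34943.07; K_B = 0 − 3390×(4.08 + 0) = −13831.2.
Balance: K_A = K_B − x×(3390 − 2810), so x = (K_B − K_A)/(3390 − 2810) = 21111.9/580 = 36.4 km.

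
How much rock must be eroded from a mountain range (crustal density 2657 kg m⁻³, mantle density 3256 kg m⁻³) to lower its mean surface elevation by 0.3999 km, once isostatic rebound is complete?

2.17 km

Net drop Δ = e − u = e − e ρ_c/ρ_m = e (ρ_m − ρ_c)/ρ_m.
e = Δ ρ_m/(ρ_m − ρ_c) = 0.3999 km × 3256/599 = 2.17 km.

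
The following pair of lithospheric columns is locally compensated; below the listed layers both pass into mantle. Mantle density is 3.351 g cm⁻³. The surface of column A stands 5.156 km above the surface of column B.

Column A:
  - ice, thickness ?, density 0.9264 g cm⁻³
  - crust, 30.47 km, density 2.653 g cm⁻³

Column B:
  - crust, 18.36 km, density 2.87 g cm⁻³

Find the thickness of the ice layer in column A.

Take the compensation level at the base of the deeper column (depth z_c below the surface of column A) and equate Σ ρ_i t_i down to z_c; mantle fills any gap and the z_c terms cancel.
Column A: x×0.9264 + 30.47×2.653 + (z_c − 30.47 − x)×3.351
Column B: 5.156×0 + 18.36×2.87 + (z_c − 5.156 − 18.36)×3.351
The z_c×3.351 term appears on both sides and cancels. Collect the known terms of each column as K = Σ(ρt)_known − 3.351 × (depth of known layers): K_A = 80.83691 − 3.351×30.47 = −21.26806; K_B = 52.6932 − 3.351×(5.156 + 18.36) = −26.108916.
Balance: K_A − x×(3.351 − 0.9264) = K_B, so x = (K_A − K_B)/(3.351 − 0.9264) = 4.84086/2.4246 = 2 km.

2 km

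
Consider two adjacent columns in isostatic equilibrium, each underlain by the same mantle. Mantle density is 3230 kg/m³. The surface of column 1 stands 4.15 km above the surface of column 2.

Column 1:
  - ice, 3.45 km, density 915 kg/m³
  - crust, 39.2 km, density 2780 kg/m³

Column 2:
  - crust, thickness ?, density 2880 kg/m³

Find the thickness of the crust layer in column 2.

34.9 km

Take the compensation level at the base of the deeper column (depth z_c below the surface of column 1) and equate Σ ρ_i t_i down to z_c; mantle fills any gap and the z_c terms cancel.
Column 1: 3.45×915 + 39.2×2780 + (z_c − 42.65)×3230
Column 2: 4.15×0 + x×2880 + (z_c − 4.15 − 0 − x)×3230
The z_c×3230 term appears on both sides and cancels. Collect the known terms of each column as K = Σ(ρt)_known − 3230 × (depth of known layers): K_1 = 112132.75 − 3230×42.65 = −25626.75; K_2 = 0 − 3230×(4.15 + 0) = −13404.5.
Balance: K_1 = K_2 − x×(3230 − 2880), so x = (K_2 − K_1)/(3230 − 2880) = 12222.2/350 = 34.9 km.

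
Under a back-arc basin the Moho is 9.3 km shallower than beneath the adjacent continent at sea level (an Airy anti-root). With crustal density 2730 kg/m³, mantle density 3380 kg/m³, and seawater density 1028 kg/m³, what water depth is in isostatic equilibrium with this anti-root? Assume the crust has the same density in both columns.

Replacing a thickness d of crust by seawater at the top must be balanced by replacing crust with mantle at the base: d (ρ_c − ρ_w) = a (ρ_m − ρ_c).
d = a (ρ_m − ρ_c)/(ρ_c − ρ_w) = 9.3 km × 650/1702 = 3.55 km.

3.55 km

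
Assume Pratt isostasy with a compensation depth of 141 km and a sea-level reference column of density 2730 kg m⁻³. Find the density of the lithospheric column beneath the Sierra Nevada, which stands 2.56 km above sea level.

2680 kg m⁻³

Pratt balance: ρ_ref D = ρ (D + h).
ρ = ρ_ref D/(D + h) = 2730 × 141 km/(141 km + 2.56 km) = 2680 kg m⁻³.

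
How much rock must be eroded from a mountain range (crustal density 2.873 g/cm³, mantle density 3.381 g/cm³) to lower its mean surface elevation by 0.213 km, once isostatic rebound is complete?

1.42 km

Net drop Δ = e − u = e − e ρ_c/ρ_m = e (ρ_m − ρ_c)/ρ_m.
e = Δ ρ_m/(ρ_m − ρ_c) = 0.213 km × 3.381/0.508 = 1.42 km.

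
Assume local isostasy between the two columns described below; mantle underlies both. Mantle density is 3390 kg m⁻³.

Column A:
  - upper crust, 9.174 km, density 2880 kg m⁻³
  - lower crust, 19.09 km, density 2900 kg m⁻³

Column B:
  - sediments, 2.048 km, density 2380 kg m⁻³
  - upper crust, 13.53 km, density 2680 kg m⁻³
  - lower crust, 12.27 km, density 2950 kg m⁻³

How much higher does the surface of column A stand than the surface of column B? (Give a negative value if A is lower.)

For any compensation level in the mantle, the mantle terms cancel and isostasy reduces to e = (Σt_A − Σt_B) − (Σ(ρt)_A − Σ(ρt)_B) / ρ_m.
Σt_A = 28.264 km; Σt_B = 27.848 km; Σ(ρt)_A = 81782.12; Σ(ρt)_B = 77331.14 (in km·kg m⁻³).
e = (28.264 − 27.848) − (81782.12 − 77331.14) / 3390 = −0.897 km.

−0.897 km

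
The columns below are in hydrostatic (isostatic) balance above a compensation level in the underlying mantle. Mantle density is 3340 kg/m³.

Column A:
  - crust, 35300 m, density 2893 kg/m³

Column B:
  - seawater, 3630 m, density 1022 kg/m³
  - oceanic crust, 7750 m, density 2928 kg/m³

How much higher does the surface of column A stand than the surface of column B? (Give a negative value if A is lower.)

1250 m

For any compensation level in the mantle, the mantle terms cancel and isostasy reduces to e = (Σt_A − Σt_B) − (Σ(ρt)_A − Σ(ρt)_B) / ρ_m.
Σt_A = 35300 m; Σt_B = 11380 m; Σ(ρt)_A = 102122900; Σ(ρt)_B = 26401860 (in m·kg/m³).
e = (35300 − 11380) − (102122900 − 26401860) / 3340 = 1250 m.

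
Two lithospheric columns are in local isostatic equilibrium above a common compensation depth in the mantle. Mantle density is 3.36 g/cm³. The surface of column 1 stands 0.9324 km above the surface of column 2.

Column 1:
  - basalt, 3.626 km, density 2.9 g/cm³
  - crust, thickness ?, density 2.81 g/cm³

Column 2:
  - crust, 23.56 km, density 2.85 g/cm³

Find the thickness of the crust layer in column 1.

Take the compensation level at the base of the deeper column (depth z_c below the surface of column 1) and equate Σ ρ_i t_i down to z_c; mantle fills any gap and the z_c terms cancel.
Column 1: 3.626×2.9 + x×2.81 + (z_c − 3.626 − x)×3.36
Column 2: 0.9324×0 + 23.56×2.85 + (z_c − 0.9324 − 23.56)×3.36
The z_c×3.36 term appears on both sides and cancels. Collect the known terms of each column as K = Σ(ρt)_known − 3.36 × (depth of known layers): K_1 = 10.5154 − 3.36×3.626 = −1.66796; K_2 = 67.146 − 3.36×(0.9324 + 23.56) = −15.148464.
Balance: K_1 − x×(3.36 − 2.81) = K_2, so x = (K_1 − K_2)/(3.36 − 2.81) = 13.4805/0.55 = 24.5 km.

24.5 km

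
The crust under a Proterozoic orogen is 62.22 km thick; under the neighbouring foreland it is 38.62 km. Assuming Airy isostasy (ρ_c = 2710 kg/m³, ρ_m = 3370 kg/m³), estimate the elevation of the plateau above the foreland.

4.62 km

Excess crust Δ = 62.22 km − 38.62 km = 23.6 km, split between elevation h and root r with h + r = Δ.
Airy balance ρ_c h = (ρ_m − ρ_c) r gives r = h ρ_c/(ρ_m − ρ_c), so h (1 + ρ_c/(ρ_m − ρ_c)) = Δ, i.e. h = Δ (ρ_m − ρ_c)/ρ_m.
h = 23.6 km × 660/3370 = 4.62 km.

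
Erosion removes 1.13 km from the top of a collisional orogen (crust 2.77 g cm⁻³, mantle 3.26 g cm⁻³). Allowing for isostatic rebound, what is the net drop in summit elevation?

0.17 km

Rebound u = e ρ_c/ρ_m = 1.13 km × 2.77/3.26 = 0.9602 km.
Net surface drop = e − u = 1.13 km − 0.9602 km = e (ρ_m − ρ_c)/ρ_m = 0.17 km.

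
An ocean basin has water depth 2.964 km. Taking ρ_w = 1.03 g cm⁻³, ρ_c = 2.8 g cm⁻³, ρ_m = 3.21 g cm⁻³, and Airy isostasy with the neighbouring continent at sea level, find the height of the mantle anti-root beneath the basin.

In Airy isostatic equilibrium: replacing crust with seawater at the top is compensated by replacing crust with mantle at the base: d (ρ_c − ρ_w) = a (ρ_m − ρ_c).
a = d (ρ_c − ρ_w)/(ρ_m − ρ_c) = 2.964 km × 1.77/0.41 = 12.8 km.

12.8 km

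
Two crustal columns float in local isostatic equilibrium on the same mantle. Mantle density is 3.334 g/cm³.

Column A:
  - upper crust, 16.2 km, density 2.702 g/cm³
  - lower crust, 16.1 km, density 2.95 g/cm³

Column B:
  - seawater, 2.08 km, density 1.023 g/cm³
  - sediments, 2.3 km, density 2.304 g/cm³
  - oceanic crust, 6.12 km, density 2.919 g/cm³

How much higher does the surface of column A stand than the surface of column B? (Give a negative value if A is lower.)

For any compensation level in the mantle, the mantle terms cancel and isostasy reduces to e = (Σt_A − Σt_B) − (Σ(ρt)_A − Σ(ρt)_B) / ρ_m.
Σt_A = 32.3 km; Σt_B = 10.5 km; Σ(ρt)_A = 91.2674; Σ(ρt)_B = 25.29132 (in km·g/cm³).
e = (32.3 − 10.5) − (91.2674 − 25.29132) / 3.334 = 2.01 km.

2.01 km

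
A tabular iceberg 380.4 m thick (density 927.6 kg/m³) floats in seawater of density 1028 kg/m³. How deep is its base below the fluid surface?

Draft d = t ρ_obj/ρ_fluid = 380.4 m × 927.6/1028 = 343 m.

343 m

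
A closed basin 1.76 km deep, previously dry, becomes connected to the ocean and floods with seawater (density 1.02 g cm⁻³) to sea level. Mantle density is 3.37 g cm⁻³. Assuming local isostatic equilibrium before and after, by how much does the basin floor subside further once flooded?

After flooding the water column is d + s deep. Its weight must equal the weight of mantle displaced by the extra subsidence s: (d + s) ρ_w = s ρ_m.
s = d ρ_w / (ρ_m − ρ_w) = 1.76 km × 1.02/(3.37 − 1.02) = 0.764 km.

0.764 km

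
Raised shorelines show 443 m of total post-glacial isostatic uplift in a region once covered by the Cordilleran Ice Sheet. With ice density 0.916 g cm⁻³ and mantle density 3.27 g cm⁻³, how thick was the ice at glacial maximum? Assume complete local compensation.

u = t ρ_ice/ρ_m → t = u ρ_m/ρ_ice = 443 m × 3.27/0.916 = 1580 m.

1580 m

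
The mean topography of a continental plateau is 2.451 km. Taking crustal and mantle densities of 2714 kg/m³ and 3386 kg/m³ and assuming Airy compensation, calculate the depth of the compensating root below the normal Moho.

9.9 km

Balancing pressure at the compensation depth: the weight of the topography is balanced by the buoyancy of the root, ρ_c h = (ρ_m − ρ_c) r.
r = h · ρ_c / (ρ_m − ρ_c) = 2.451 km × 2714 / (3386 − 2714) = 9.9 km.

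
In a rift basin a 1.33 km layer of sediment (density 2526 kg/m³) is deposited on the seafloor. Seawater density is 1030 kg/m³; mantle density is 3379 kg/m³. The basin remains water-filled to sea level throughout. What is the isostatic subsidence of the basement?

Submarine loading: the sediment displaces seawater, and the subsidence is in turn flooded, so s (ρ_m − ρ_w) = t (ρ_sed − ρ_w).
s = 1.33 km × (2526 − 1030) / (3379 − 1030) = 0.847 km.

0.847 km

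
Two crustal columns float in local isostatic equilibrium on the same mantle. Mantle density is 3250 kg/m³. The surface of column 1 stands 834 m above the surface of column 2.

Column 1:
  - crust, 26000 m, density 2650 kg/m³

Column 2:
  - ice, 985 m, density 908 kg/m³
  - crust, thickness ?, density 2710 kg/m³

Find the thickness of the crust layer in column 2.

19600 m

Take the compensation level at the base of the deeper column (depth z_c below the surface of column 1) and equate Σ ρ_i t_i down to z_c; mantle fills any gap and the z_c terms cancel.
Column 1: 26000×2650 + (z_c − 26000)×3250
Column 2: 834×0 + 985×908 + x×2710 + (z_c − 834 − 985 − x)×3250
The z_c×3250 term appears on both sides and cancels. Collect the known terms of each column as K = Σ(ρt)_known − 3250 × (depth of known layers): K_1 = 68900000 − 3250×26000 = −15600000; K_2 = 894380 − 3250×(834 + 985) = −5017370.
Balance: K_1 = K_2 − x×(3250 − 2710), so x = (K_2 − K_1)/(3250 − 2710) = 10582600/540 = 19600 m.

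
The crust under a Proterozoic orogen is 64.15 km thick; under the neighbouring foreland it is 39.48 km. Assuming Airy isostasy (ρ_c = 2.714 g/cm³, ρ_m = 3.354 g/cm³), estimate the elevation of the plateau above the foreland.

4.71 km

Excess crust Δ = 64.15 km − 39.48 km = 24.67 km, split between elevation h and root r with h + r = Δ.
Airy balance ρ_c h = (ρ_m − ρ_c) r gives r = h ρ_c/(ρ_m − ρ_c), so h (1 + ρ_c/(ρ_m − ρ_c)) = Δ, i.e. h = Δ (ρ_m − ρ_c)/ρ_m.
h = 24.67 km × 0.64/3.354 = 4.71 km.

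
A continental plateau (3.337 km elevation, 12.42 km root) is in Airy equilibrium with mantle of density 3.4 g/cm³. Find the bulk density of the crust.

ρ_c h = (ρ_m − ρ_c) r → ρ_c (h + r) = ρ_m r → ρ_c = ρ_m r / (h + r).
ρ_c = 3.4 × 12.42 km / (3.337 km + 12.42 km) = 2.68 g/cm³.

2.68 g/cm³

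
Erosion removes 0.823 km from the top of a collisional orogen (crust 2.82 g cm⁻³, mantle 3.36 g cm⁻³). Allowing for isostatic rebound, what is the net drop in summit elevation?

Rebound u = e ρ_c/ρ_m = 0.823 km × 2.82/3.36 = 0.6907 km.
Net surface drop = e − u = 0.823 km − 0.6907 km = e (ρ_m − ρ_c)/ρ_m = 0.132 km.

0.132 km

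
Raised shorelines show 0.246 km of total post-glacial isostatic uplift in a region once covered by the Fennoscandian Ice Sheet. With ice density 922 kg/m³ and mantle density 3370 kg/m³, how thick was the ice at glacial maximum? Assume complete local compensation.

0.899 km

u = t ρ_ice/ρ_m → t = u ρ_m/ρ_ice = 0.246 km × 3370/922 = 0.899 km.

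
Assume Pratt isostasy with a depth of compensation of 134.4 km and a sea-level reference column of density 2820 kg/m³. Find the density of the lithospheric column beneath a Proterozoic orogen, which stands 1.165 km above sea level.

2800 kg/m³

Pratt balance: ρ_ref D = ρ (D + h).
ρ = ρ_ref D/(D + h) = 2820 × 134.4 km/(134.4 km + 1.165 km) = 2800 kg/m³.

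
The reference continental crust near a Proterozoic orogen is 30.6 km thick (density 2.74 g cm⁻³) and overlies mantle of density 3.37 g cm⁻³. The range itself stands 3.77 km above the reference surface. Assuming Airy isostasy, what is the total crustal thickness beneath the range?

Root depth r = h ρ_c / (ρ_m − ρ_c) = 3.77 km × 2.74 / 0.63 = 16.4 km.
Total thickness = T + h + r = 30.6 km + 3.77 km + 16.4 km = 50.8 km.

50.8 km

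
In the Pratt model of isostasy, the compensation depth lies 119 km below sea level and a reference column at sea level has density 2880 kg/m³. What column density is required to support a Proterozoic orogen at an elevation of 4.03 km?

Pratt balance: ρ_ref D = ρ (D + h).
ρ = ρ_ref D/(D + h) = 2880 × 119 km/(119 km + 4.03 km) = 2790 kg/m³.

2790 kg/m³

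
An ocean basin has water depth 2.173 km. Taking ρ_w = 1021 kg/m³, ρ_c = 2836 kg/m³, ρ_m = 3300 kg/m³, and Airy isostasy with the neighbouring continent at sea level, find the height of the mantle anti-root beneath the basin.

Balancing pressure at the compensation depth: replacing crust with seawater at the top is compensated by replacing crust with mantle at the base: d (ρ_c − ρ_w) = a (ρ_m − ρ_c).
a = d (ρ_c − ρ_w)/(ρ_m − ρ_c) = 2.173 km × 1815/464 = 8.5 km.

8.5 km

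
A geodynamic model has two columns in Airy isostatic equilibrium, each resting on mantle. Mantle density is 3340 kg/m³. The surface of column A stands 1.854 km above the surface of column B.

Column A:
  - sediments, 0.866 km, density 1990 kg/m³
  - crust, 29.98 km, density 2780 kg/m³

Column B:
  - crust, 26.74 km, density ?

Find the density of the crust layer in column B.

Take the compensation level at the base of the deeper column (depth z_c below the surface of column A) and equate Σ ρ_i t_i down to z_c; mantle fills any gap and the z_c terms cancel.
Column A: 0.866×1990 + 29.98×2780 + (z_c − 30.846)×3340
Column B: 1.854×0 + 26.74×ρ + (z_c − 1.854 − 26.74)×3340
The z_c×3340 term appears on both sides and cancels. Collect the known terms of each column as K = Σ(ρt)_known − 3340 × (depth of known layers): K_A = 85067.74 − 3340×30.846 = −17957.9; K_B = 0 − 3340×(1.854 + 26.74) = −95503.96.
Balance: K_A = K_B + 26.74×ρ, so ρ = (K_A − K_B)/26.74 = 77546.1/26.74 = 2900 kg/m³.

2900 kg/m³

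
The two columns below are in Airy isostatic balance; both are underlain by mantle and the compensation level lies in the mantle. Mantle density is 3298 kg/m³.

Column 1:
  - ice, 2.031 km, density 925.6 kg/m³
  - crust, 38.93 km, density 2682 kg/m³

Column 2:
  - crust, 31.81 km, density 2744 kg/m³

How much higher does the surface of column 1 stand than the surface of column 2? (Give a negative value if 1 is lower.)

3.39 km

For any compensation level in the mantle, the mantle terms cancel and isostasy reduces to e = (Σt_1 − Σt_2) − (Σ(ρt)_1 − Σ(ρt)_2) / ρ_m.
Σt_1 = 40.961 km; Σt_2 = 31.81 km; Σ(ρt)_1 = 106290.154; Σ(ρt)_2 = 87286.64 (in km·kg/m³).
e = (40.961 − 31.81) − (106290.154 − 87286.64) / 3298 = 3.39 km.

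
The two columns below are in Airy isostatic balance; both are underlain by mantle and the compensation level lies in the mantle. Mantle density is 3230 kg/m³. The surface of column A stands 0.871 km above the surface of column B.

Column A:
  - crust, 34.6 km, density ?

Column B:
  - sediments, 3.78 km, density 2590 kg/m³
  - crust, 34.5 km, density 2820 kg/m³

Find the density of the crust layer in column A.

2670 kg/m³

Take the compensation level at the base of the deeper column (depth z_c below the surface of column A) and equate Σ ρ_i t_i down to z_c; mantle fills any gap and the z_c terms cancel.
Column A: 34.6×ρ + (z_c − 34.6)×3230
Column B: 0.871×0 + 3.78×2590 + 34.5×2820 + (z_c − 0.871 − 38.28)×3230
The z_c×3230 term appears on both sides and cancels. Collect the known terms of each column as K = Σ(ρt)_known − 3230 × (depth of known layers): K_A = 0 − 3230×34.6 = −111758; K_B = 107080.2 − 3230×(0.871 + 38.28) = −19377.53.
Balance: K_A + 34.6×ρ = K_B, so ρ = (K_B − K_A)/34.6 = 92380.5/34.6 = 2670 kg/m³.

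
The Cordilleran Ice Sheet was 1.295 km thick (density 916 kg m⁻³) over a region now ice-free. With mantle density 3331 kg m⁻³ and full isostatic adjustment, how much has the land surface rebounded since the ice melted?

Removing the load lets mantle flow back in; uplift u satisfies ρ_ice t = ρ_m u.
u = t ρ_ice/ρ_m = 1.295 km × 916/3331 = 0.356 km.

0.356 km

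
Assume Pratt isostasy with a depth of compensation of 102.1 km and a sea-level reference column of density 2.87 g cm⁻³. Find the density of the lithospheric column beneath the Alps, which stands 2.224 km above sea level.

Pratt balance: ρ_ref D = ρ (D + h).
ρ = ρ_ref D/(D + h) = 2.87 × 102.1 km/(102.1 km + 2.224 km) = 2.81 g cm⁻³.

2.81 g cm⁻³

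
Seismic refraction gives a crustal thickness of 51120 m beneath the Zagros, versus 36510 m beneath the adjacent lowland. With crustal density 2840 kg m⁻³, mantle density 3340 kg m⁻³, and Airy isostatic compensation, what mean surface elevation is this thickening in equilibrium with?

Excess crust Δ = 51120 m − 36510 m = 14610 m, split between elevation h and root r with h + r = Δ.
Airy balance ρ_c h = (ρ_m − ρ_c) r gives r = h ρ_c/(ρ_m − ρ_c), so h (1 + ρ_c/(ρ_m − ρ_c)) = Δ, i.e. h = Δ (ρ_m − ρ_c)/ρ_m.
h = 14610 m × 500/3340 = 2190 m.

2190 m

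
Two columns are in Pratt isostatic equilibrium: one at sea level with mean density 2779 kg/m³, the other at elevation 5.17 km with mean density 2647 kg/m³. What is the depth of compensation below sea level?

104 km

ρ_ref D = ρ (D + h) → D (ρ_ref − ρ) = ρ h.
D = ρ h/(ρ_ref − ρ) = 2647 × 5.17 km/(2779 − 2647) = 104 km.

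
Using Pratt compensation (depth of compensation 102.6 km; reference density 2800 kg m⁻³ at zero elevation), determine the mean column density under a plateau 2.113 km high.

Pratt balance: ρ_ref D = ρ (D + h).
ρ = ρ_ref D/(D + h) = 2800 × 102.6 km/(102.6 km + 2.113 km) = 2740 kg m⁻³.

2740 kg m⁻³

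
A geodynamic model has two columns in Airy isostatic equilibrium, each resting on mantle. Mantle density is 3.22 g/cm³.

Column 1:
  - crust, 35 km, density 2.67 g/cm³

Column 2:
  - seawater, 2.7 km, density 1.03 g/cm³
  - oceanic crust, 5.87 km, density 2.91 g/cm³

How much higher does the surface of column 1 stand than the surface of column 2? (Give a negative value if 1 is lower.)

3.58 km

For any compensation level in the mantle, the mantle terms cancel and isostasy reduces to e = (Σt_1 − Σt_2) − (Σ(ρt)_1 − Σ(ρt)_2) / ρ_m.
Σt_1 = 35 km; Σt_2 = 8.57 km; Σ(ρt)_1 = 93.45; Σ(ρt)_2 = 19.8627 (in km·g/cm³).
e = (35 − 8.57) − (93.45 − 19.8627) / 3.22 = 3.58 km.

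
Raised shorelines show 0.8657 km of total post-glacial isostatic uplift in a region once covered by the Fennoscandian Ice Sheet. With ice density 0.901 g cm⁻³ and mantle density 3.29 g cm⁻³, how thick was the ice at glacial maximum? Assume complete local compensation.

u = t ρ_ice/ρ_m → t = u ρ_m/ρ_ice = 0.8657 km × 3.29/0.901 = 3.16 km.

3.16 km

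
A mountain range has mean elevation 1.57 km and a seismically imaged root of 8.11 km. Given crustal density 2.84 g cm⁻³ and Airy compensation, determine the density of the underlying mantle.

Airy balance: ρ_c h = (ρ_m − ρ_c) r → ρ_m = ρ_c (1 + h/r).
ρ_m = 2.84 × (1 + 1.57 km/8.11 km) = 3.39 g cm⁻³.

3.39 g cm⁻³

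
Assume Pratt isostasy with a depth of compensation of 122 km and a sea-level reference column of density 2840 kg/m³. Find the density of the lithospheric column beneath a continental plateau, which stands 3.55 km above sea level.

Pratt balance: ρ_ref D = ρ (D + h).
ρ = ρ_ref D/(D + h) = 2840 × 122 km/(122 km + 3.55 km) = 2760 kg/m³.

2760 kg/m³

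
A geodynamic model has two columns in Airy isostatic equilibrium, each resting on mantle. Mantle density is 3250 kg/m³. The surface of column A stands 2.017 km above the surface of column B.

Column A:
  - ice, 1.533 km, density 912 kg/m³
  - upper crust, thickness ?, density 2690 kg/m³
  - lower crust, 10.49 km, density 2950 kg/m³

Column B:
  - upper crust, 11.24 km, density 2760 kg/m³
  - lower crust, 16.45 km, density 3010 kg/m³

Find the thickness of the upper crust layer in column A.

16.6 km

Take the compensation level at the base of the deeper column (depth z_c below the surface of column A) and equate Σ ρ_i t_i down to z_c; mantle fills any gap and the z_c terms cancel.
Column A: 1.533×912 + x×2690 + 10.49×2950 + (z_c − 12.023 − x)×3250
Column B: 2.017×0 + 11.24×2760 + 16.45×3010 + (z_c − 2.017 − 27.69)×3250
The z_c×3250 term appears on both sides and cancels. Collect the known terms of each column as K = Σ(ρt)_known − 3250 × (depth of known layers): K_A = 32343.596 − 3250×12.023 = −6731.154; K_B = 80536.9 − 3250×(2.017 + 27.69) = −16010.85.
Balance: K_A − x×(3250 − 2690) = K_B, so x = (K_A − K_B)/(3250 − 2690) = 9279.7/560 = 16.6 km.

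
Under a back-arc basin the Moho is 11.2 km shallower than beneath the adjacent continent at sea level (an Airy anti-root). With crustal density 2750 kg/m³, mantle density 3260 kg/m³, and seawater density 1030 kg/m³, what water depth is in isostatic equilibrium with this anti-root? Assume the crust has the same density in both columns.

Replacing a thickness d of crust by seawater at the top must be balanced by replacing crust with mantle at the base: d (ρ_c − ρ_w) = a (ρ_m − ρ_c).
d = a (ρ_m − ρ_c)/(ρ_c − ρ_w) = 11.2 km × 510/1720 = 3.32 km.

3.32 km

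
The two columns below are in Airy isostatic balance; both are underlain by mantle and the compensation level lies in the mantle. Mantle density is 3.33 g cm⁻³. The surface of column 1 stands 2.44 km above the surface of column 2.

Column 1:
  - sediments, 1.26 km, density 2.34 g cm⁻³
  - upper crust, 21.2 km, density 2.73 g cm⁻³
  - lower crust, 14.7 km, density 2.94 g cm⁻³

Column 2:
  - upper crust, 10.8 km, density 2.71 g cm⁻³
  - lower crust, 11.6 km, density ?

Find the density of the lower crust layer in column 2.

2.91 g cm⁻³

Take the compensation level at the base of the deeper column (depth z_c below the surface of column 1) and equate Σ ρ_i t_i down to z_c; mantle fills any gap and the z_c terms cancel.
Column 1: 1.26×2.34 + 21.2×2.73 + 14.7×2.94 + (z_c − 37.16)×3.33
Column 2: 2.44×0 + 10.8×2.71 + 11.6×ρ + (z_c − 2.44 − 22.4)×3.33
The z_c×3.33 term appears on both sides and cancels. Collect the known terms of each column as K = Σ(ρt)_known − 3.33 × (depth of known layers): K_1 = 104.0424 − 3.33×37.16 = −19.7004; K_2 = 29.268 − 3.33×(2.44 + 22.4) = −53.4492.
Balance: K_1 = K_2 + 11.6×ρ, so ρ = (K_1 − K_2)/11.6 = 33.7488/11.6 = 2.91 g cm⁻³.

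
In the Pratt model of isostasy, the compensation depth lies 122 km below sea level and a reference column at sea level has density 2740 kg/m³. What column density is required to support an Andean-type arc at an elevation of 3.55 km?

Pratt balance: ρ_ref D = ρ (D + h).
ρ = ρ_ref D/(D + h) = 2740 × 122 km/(122 km + 3.55 km) = 2660 kg/m³.

2660 kg/m³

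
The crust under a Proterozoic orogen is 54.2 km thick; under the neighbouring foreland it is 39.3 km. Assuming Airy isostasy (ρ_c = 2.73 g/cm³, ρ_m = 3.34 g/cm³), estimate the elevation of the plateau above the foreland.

2.72 km

Excess crust Δ = 54.2 km − 39.3 km = 14.9 km, split between elevation h and root r with h + r = Δ.
Airy balance ρ_c h = (ρ_m − ρ_c) r gives r = h ρ_c/(ρ_m − ρ_c), so h (1 + ρ_c/(ρ_m − ρ_c)) = Δ, i.e. h = Δ (ρ_m − ρ_c)/ρ_m.
h = 14.9 km × 0.61/3.34 = 2.72 km.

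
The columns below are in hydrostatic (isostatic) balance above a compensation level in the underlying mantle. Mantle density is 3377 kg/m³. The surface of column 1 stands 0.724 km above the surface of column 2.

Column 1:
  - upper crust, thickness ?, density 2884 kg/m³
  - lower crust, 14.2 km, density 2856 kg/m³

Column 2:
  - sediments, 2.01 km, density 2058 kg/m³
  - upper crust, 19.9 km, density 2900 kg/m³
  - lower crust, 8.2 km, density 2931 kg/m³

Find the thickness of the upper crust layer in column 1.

Take the compensation level at the base of the deeper column (depth z_c below the surface of column 1) and equate Σ ρ_i t_i down to z_c; mantle fills any gap and the z_c terms cancel.
Column 1: x×2884 + 14.2×2856 + (z_c − 14.2 − x)×3377
Column 2: 0.724×0 + 2.01×2058 + 19.9×2900 + 8.2×2931 + (z_c − 0.724 − 30.11)×3377
The z_c×3377 term appears on both sides and cancels. Collect the known terms of each column as K = Σ(ρt)_known − 3377 × (depth of known layers): K_1 = 40555.2 − 3377×14.2 = −7398.2; K_2 = 85880.78 − 3377×(0.724 + 30.11) = −18245.638.
Balance: K_1 − x×(3377 − 2884) = K_2, so x = (K_1 − K_2)/(3377 − 2884) = 10847.4/493 = 22 km.

22 km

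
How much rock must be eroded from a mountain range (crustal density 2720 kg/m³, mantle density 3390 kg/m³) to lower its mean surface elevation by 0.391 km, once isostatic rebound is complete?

1.98 km

Net drop Δ = e − u = e − e ρ_c/ρ_m = e (ρ_m − ρ_c)/ρ_m.
e = Δ ρ_m/(ρ_m − ρ_c) = 0.391 km × 3390/670 = 1.98 km.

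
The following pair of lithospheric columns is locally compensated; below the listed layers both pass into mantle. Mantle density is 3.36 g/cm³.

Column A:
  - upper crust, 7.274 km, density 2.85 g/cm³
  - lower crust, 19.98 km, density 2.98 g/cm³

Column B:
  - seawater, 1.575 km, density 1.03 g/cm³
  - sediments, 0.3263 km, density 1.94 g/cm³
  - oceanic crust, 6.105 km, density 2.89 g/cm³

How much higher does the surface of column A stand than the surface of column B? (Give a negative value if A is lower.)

1.28 km

For any compensation level in the mantle, the mantle terms cancel and isostasy reduces to e = (Σt_A − Σt_B) − (Σ(ρt)_A − Σ(ρt)_B) / ρ_m.
Σt_A = 27.254 km; Σt_B = 8.0063 km; Σ(ρt)_A = 80.2713; Σ(ρt)_B = 19.898722 (in km·g/cm³).
e = (27.254 − 8.0063) − (80.2713 − 19.898722) / 3.36 = 1.28 km.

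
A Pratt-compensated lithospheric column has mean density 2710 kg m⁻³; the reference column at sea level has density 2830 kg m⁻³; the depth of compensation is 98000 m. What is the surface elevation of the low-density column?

ρ_ref D = ρ (D + h) → h = D (ρ_ref − ρ)/ρ.
h = 98000 m × (2830 − 2710)/2710 = 4340 m.

4340 m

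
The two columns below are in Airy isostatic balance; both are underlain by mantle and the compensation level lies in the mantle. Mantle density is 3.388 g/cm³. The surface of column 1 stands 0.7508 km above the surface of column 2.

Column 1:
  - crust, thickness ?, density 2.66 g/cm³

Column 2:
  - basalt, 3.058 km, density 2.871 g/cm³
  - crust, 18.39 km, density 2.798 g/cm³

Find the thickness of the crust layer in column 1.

20.6 km

Take the compensation level at the base of the deeper column (depth z_c below the surface of column 1) and equate Σ ρ_i t_i down to z_c; mantle fills any gap and the z_c terms cancel.
Column 1: x×2.66 + (z_c − 0 − x)×3.388
Column 2: 0.7508×0 + 3.058×2.871 + 18.39×2.798 + (z_c − 0.7508 − 21.448)×3.388
The z_c×3.388 term appears on both sides and cancels. Collect the known terms of each column as K = Σ(ρt)_known − 3.388 × (depth of known layers): K_1 = 0 − 3.388×0 = 0; K_2 = 60.234738 − 3.388×(0.7508 + 21.448) = −14.9747964.
Balance: K_1 − x×(3.388 − 2.66) = K_2, so x = (K_1 − K_2)/(3.388 − 2.66) = 14.9748/0.728 = 20.6 km.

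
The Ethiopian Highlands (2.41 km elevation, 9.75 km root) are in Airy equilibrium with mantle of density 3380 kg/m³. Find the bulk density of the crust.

2710 kg/m³

ρ_c h = (ρ_m − ρ_c) r → ρ_c (h + r) = ρ_m r → ρ_c = ρ_m r / (h + r).
ρ_c = 3380 × 9.75 km / (2.41 km + 9.75 km) = 2710 kg/m³.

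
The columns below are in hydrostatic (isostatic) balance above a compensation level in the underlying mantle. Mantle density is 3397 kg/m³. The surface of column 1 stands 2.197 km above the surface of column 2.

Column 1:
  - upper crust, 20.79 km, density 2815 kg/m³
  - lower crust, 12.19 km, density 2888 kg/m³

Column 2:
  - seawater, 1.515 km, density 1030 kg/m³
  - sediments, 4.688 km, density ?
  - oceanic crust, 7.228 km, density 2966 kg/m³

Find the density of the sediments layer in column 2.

Take the compensation level at the base of the deeper column (depth z_c below the surface of column 1) and equate Σ ρ_i t_i down to z_c; mantle fills any gap and the z_c terms cancel.
Column 1: 20.79×2815 + 12.19×2888 + (z_c − 32.98)×3397
Column 2: 2.197×0 + 1.515×1030 + 4.688×ρ + 7.228×2966 + (z_c − 2.197 − 13.431)×3397
The z_c×3397 term appears on both sides and cancels. Collect the known terms of each column as K = Σ(ρt)_known − 3397 × (depth of known layers): K_1 = 93728.57 − 3397×32.98 = −18304.49; K_2 = 22998.698 − 3397×(2.197 + 13.431) = −30089.618.
Balance: K_1 = K_2 + 4.688×ρ, so ρ = (K_1 − K_2)/4.688 = 11785.1/4.688 = 2510 kg/m³.

2510 kg/m³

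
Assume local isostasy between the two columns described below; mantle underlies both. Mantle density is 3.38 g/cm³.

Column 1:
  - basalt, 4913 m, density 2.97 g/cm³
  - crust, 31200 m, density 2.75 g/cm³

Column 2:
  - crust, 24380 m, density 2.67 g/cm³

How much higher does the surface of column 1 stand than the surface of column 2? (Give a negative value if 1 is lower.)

1290 m

For any compensation level in the mantle, the mantle terms cancel and isostasy reduces to e = (Σt_1 − Σt_2) − (Σ(ρt)_1 − Σ(ρt)_2) / ρ_m.
Σt_1 = 36113 m; Σt_2 = 24380 m; Σ(ρt)_1 = 100391.61; Σ(ρt)_2 = 65094.6 (in m·g/cm³).
e = (36113 − 24380) − (100391.61 − 65094.6) / 3.38 = 1290 m.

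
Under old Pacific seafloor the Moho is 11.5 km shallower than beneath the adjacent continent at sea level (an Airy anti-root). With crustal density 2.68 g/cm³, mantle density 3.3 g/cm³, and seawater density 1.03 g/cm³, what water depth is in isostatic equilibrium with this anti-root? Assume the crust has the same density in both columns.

Replacing a thickness d of crust by seawater at the top must be balanced by replacing crust with mantle at the base: d (ρ_c − ρ_w) = a (ρ_m − ρ_c).
d = a (ρ_m − ρ_c)/(ρ_c − ρ_w) = 11.5 km × 0.62/1.65 = 4.32 km.

4.32 km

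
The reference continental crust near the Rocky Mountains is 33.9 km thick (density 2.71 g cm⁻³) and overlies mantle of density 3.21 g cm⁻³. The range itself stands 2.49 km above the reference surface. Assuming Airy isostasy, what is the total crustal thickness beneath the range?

Root depth r = h ρ_c / (ρ_m − ρ_c) = 2.49 km × 2.71 / 0.5 = 13.5 km.
Total thickness = T + h + r = 33.9 km + 2.49 km + 13.5 km = 49.9 km.

49.9 km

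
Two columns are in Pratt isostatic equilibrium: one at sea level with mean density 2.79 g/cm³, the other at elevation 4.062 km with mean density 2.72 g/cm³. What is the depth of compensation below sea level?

158 km

ρ_ref D = ρ (D + h) → D (ρ_ref − ρ) = ρ h.
D = ρ h/(ρ_ref − ρ) = 2.72 × 4.062 km/(2.79 − 2.72) = 158 km.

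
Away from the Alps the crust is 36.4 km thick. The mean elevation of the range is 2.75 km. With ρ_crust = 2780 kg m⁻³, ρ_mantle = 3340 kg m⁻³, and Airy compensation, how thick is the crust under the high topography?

Root depth r = h ρ_c / (ρ_m − ρ_c) = 2.75 km × 2780 / 560 = 13.65 km.
Total thickness = T + h + r = 36.4 km + 2.75 km + 13.65 km = 52.8 km.

52.8 km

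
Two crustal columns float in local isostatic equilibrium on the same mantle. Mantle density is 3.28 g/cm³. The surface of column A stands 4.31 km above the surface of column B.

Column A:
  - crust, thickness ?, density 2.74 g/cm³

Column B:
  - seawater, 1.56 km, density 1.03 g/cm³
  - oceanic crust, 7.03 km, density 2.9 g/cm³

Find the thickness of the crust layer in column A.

37.6 km

Take the compensation level at the base of the deeper column (depth z_c below the surface of column A) and equate Σ ρ_i t_i down to z_c; mantle fills any gap and the z_c terms cancel.
Column A: x×2.74 + (z_c − 0 − x)×3.28
Column B: 4.31×0 + 1.56×1.03 + 7.03×2.9 + (z_c − 4.31 − 8.59)×3.28
The z_c×3.28 term appears on both sides and cancels. Collect the known terms of each column as K = Σ(ρt)_known − 3.28 × (depth of known layers): K_A = 0 − 3.28×0 = 0; K_B = 21.9938 − 3.28×(4.31 + 8.59) = −20.3182.
Balance: K_A − x×(3.28 − 2.74) = K_B, so x = (K_A − K_B)/(3.28 − 2.74) = 20.3182/0.54 = 37.6 km.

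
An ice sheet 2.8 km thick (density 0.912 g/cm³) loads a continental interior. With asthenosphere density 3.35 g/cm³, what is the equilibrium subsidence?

0.762 km

Equating mass per unit area of the two columns: the ice load ρ_ice t is balanced by mantle displaced below, ρ_m s.
s = t ρ_ice / ρ_m = 2.8 km × 0.912/3.35 = 0.762 km.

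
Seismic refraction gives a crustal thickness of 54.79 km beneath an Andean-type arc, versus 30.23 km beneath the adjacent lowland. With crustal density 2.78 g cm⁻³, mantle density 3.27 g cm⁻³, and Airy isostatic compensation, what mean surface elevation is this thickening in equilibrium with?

Excess crust Δ = 54.79 km − 30.23 km = 24.56 km, split between elevation h and root r with h + r = Δ.
Airy balance ρ_c h = (ρ_m − ρ_c) r gives r = h ρ_c/(ρ_m − ρ_c), so h (1 + ρ_c/(ρ_m − ρ_c)) = Δ, i.e. h = Δ (ρ_m − ρ_c)/ρ_m.
h = 24.56 km × 0.49/3.27 = 3.68 km.

3.68 km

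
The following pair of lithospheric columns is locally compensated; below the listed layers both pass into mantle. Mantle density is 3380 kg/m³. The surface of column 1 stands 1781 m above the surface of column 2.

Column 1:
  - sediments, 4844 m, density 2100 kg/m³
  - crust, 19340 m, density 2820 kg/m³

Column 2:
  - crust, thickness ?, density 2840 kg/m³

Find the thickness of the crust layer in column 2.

Take the compensation level at the base of the deeper column (depth z_c below the surface of column 1) and equate Σ ρ_i t_i down to z_c; mantle fills any gap and the z_c terms cancel.
Column 1: 4844×2100 + 19340×2820 + (z_c − 24184)×3380
Column 2: 1781×0 + x×2840 + (z_c − 1781 − 0 − x)×3380
The z_c×3380 term appears on both sides and cancels. Collect the known terms of each column as K = Σ(ρt)_known − 3380 × (depth of known layers): K_1 = 64711200 − 3380×24184 = −17030720; K_2 = 0 − 3380×(1781 + 0) = −6019780.
Balance: K_1 = K_2 − x×(3380 − 2840), so x = (K_2 − K_1)/(3380 − 2840) = 11010900/540 = 20400 m.

20400 m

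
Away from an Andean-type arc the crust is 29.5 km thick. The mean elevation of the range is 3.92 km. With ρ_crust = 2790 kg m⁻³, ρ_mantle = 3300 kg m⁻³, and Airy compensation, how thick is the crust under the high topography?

Root depth r = h ρ_c / (ρ_m − ρ_c) = 3.92 km × 2790 / 510 = 21.44 km.
Total thickness = T + h + r = 29.5 km + 3.92 km + 21.44 km = 54.9 km.

54.9 km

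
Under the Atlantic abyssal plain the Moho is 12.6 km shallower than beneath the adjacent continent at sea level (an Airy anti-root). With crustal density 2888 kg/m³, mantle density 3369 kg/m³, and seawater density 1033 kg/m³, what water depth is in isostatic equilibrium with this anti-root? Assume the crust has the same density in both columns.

3.27 km

Replacing a thickness d of crust by seawater at the top must be balanced by replacing crust with mantle at the base: d (ρ_c − ρ_w) = a (ρ_m − ρ_c).
d = a (ρ_m − ρ_c)/(ρ_c − ρ_w) = 12.6 km × 481/1855 = 3.27 km.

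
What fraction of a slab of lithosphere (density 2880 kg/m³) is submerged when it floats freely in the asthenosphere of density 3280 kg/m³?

Submerged fraction = ρ_obj/ρ_fluid = 2880/3280 = 0.878.

0.878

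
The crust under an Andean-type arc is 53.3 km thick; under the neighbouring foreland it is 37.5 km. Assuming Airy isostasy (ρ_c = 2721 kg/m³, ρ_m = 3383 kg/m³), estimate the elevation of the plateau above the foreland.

Excess crust Δ = 53.3 km − 37.5 km = 15.8 km, split between elevation h and root r with h + r = Δ.
Airy balance ρ_c h = (ρ_m − ρ_c) r gives r = h ρ_c/(ρ_m − ρ_c), so h (1 + ρ_c/(ρ_m − ρ_c)) = Δ, i.e. h = Δ (ρ_m − ρ_c)/ρ_m.
h = 15.8 km × 662/3383 = 3.09 km.

3.09 km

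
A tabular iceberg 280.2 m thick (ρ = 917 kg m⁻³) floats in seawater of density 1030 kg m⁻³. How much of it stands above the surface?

Floating equilibrium: submerged depth d = t ρ_obj/ρ_fluid = 280.2 m × 917/1030 = 249.5 m.
Freeboard = t − d = 280.2 m − 249.5 m = 30.7 m.

30.7 m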